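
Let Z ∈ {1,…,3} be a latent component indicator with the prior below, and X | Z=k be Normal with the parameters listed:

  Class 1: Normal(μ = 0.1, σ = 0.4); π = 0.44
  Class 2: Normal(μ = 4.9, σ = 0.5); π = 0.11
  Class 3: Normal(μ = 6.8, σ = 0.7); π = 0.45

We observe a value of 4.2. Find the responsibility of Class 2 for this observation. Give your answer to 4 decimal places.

By Bayes' theorem, P(k | x) = P(Z=k) f_k(x) / Σ_j P(Z=j) f_j(x).
Evaluate each component's likelihood at the observed value:
  p_1 = (1/(0.4·√(2π)))·exp(−(4.2−0.1)²/(2·0.4²)) = 0.997356·exp(-52.53125) = 1.53045e-23
  p_2 = (1/(0.5·√(2π)))·exp(−(4.2−4.9)²/(2·0.5²)) = 0.797885·exp(-0.98000) = 0.299455
  p_3 = (1/(0.7·√(2π)))·exp(−(4.2−6.8)²/(2·0.7²)) = 0.569918·exp(-6.89796) = 0.000575528
Prior × likelihood for each component:
  P(Z=1)·p_1 = 0.44 × 1.53045e-23 = 6.73396e-24
  P(Z=2)·p_2 = 0.11 × 0.299455 = 0.03294
  P(Z=3)·p_3 = 0.45 × 0.000575528 = 0.000258988
Marginal: 6.73396e-24 + 0.03294 + 0.000258988 = 0.033199
P(Class 2 | x) ≈ 0.9922

0.9922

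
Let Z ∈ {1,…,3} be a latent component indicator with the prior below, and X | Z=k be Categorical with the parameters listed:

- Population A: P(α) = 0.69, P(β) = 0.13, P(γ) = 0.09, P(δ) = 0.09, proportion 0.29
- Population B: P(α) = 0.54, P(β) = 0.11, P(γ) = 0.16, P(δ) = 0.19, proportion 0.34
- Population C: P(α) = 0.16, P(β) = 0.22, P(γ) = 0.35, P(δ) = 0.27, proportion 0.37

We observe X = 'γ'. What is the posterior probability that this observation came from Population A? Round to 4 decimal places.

The responsibility of component k is w_k f_k(x) divided by Σ_j w_j f_j(x).
Evaluate each component's likelihood at the observed value:
  L_A = P(γ | comp) = 0.09
  L_B = P(γ | comp) = 0.16
  L_C = P(γ | comp) = 0.35
Weight by the priors:
  w_A·L_A = 0.29 × 0.09 = 0.0261
  w_B·L_B = 0.34 × 0.16 = 0.0544
  w_C·L_C = 0.37 × 0.35 = 0.1295
Sum: 0.0261 + 0.0544 + 0.1295 = 0.21
P(Population A | 'γ') = 0.0261 / 0.21 ≈ 0.1243

0.1243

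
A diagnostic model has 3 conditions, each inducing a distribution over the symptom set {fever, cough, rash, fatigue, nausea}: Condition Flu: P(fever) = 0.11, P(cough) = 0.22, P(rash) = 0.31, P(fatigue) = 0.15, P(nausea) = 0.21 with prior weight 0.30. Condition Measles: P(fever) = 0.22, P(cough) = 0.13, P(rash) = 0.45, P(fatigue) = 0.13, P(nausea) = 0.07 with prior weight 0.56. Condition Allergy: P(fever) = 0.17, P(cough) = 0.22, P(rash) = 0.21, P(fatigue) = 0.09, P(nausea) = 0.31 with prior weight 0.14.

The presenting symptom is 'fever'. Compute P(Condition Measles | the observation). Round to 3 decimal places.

0.684

Apply Bayes' rule: the posterior for each component is proportional to its prior times its likelihood at x.
Categorical probabilities:
  L_Flu = P(fever | comp) = 0.11
  L_Measles = P(fever | comp) = 0.22
  L_Allergy = P(fever | comp) = 0.17
Multiply by the mixture weights:
  P(Z=Flu)·L_Flu = 0.30 × 0.11 = 0.033
  P(Z=Measles)·L_Measles = 0.56 × 0.22 = 0.1232
  P(Z=Allergy)·L_Allergy = 0.14 × 0.17 = 0.0238
Evidence: 0.033 + 0.1232 + 0.0238 = 0.18
So the posterior for Condition Measles is 0.1232 / 0.18 ≈ 0.684.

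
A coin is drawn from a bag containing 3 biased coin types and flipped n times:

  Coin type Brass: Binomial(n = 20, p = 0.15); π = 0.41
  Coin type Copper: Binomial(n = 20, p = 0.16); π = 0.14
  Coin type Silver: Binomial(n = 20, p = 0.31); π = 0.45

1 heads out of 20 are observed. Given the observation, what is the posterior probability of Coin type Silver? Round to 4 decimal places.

0.0323

Posterior ∝ prior × likelihood, so P(k | x) ∝ π_k f_k(x); normalise over all components.
Evaluate each component's likelihood at the observed value:
  L_Brass = 0.136798
  L_Copper = 0.116535
  L_Silver = 0.00537681
Multiply by the mixture weights:
  π_Brass·L_Brass = 0.41 × 0.136798 = 0.0560873
  π_Copper·L_Copper = 0.14 × 0.116535 = 0.0163149
  π_Silver·L_Silver = 0.45 × 0.00537681 = 0.00241956
Marginal: 0.0560873 + 0.0163149 + 0.00241956 = 0.0748218
Responsibility of Coin type Silver: 0.00241956 / 0.0748218 ≈ 0.0323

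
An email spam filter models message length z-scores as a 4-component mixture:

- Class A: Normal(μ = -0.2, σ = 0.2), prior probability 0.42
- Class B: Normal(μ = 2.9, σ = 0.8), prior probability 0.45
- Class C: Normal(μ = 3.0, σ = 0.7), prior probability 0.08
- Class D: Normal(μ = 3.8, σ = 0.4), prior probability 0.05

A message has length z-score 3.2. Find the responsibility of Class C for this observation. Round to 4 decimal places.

0.1626

The responsibility of component k is π_k f_k(x) divided by Σ_j π_j f_j(x).
Component likelihoods at x = 3.2:
  p_A = (1/(0.2·√(2π)))·exp(−(3.2−-0.2)²/(2·0.2²)) = 1.994711·exp(-144.50000) = 3.50209e-63
  p_B = (1/(0.8·√(2π)))·exp(−(3.2−2.9)²/(2·0.8²)) = 0.498678·exp(-0.07031) = 0.464819
  p_C = (1/(0.7·√(2π)))·exp(−(3.2−3.0)²/(2·0.7²)) = 0.569918·exp(-0.04082) = 0.547124
  p_D = (1/(0.4·√(2π)))·exp(−(3.2−3.8)²/(2·0.4²)) = 0.997356·exp(-1.12500) = 0.323794
Multiply by the mixture weights:
  π_A·p_A = 0.42 × 3.50209e-63 = 1.47088e-63
  π_B·p_B = 0.45 × 0.464819 = 0.209168
  π_C·p_C = 0.08 × 0.547124 = 0.0437699
  π_D·p_D = 0.05 × 0.323794 = 0.0161897
Sum: 1.47088e-63 + 0.209168 + 0.0437699 + 0.0161897 = 0.269128
Responsibility of Class C: 0.0437699 / 0.269128 ≈ 0.1626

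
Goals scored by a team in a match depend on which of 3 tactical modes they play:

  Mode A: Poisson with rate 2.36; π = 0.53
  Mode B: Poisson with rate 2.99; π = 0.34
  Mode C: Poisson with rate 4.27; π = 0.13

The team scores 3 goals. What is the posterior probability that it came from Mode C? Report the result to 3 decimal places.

0.113

The responsibility of component k is w_k f_k(x) divided by Σ_j w_j f_j(x).
Component likelihoods at x = 3 goals:
  p_A = e^(−2.36)·2.36^3/3! = 0.206847
  p_B = e^(−2.99)·2.99^3/3! = 0.224038
  p_C = e^(−4.27)·4.27^3/3! = 0.181424
Weight by the priors:
  w_A·p_A = 0.53 × 0.206847 = 0.109629
  w_B·p_B = 0.34 × 0.224038 = 0.0761729
  w_C·p_C = 0.13 × 0.181424 = 0.0235851
Evidence: 0.109629 + 0.0761729 + 0.0235851 = 0.209387
So the posterior for Mode C is 0.0235851 / 0.209387 ≈ 0.113.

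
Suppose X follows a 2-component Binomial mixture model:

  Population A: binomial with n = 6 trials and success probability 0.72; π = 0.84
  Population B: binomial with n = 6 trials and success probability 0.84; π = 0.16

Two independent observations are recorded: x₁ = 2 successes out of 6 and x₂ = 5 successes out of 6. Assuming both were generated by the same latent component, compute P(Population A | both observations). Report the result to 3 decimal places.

0.967

Apply Bayes' rule: the posterior for each component is proportional to its prior times its likelihood at x.
Since both observations come from the same component, the likelihood for component k is f_k(x₁)·f_k(x₂).
  L_A = [0.0477957] × [0.325066] = 0.0155367
  L_B = [0.00693633] × [0.401483] = 0.00278482
Unnormalised posteriors:
  P(Z=A)·L_A = 0.84 × 0.0155367 = 0.0130509
  P(Z=B)·L_B = 0.16 × 0.00278482 = 0.000445572
Sum: 0.0130509 + 0.000445572 = 0.0134964
P(Population A | x) = 0.0130509 / 0.0134964 ≈ 0.967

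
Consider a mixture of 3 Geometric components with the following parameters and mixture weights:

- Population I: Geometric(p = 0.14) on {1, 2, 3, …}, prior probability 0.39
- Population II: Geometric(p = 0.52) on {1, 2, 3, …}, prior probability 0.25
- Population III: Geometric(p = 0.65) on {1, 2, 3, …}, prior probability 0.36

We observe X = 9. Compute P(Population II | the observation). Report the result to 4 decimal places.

Apply Bayes' rule: the posterior for each component is proportional to its prior times its likelihood at x.
Evaluate each component's likelihood at the observed value:
  f_I = 0.14·(1−0.14)^8 = 0.14·0.299218 = 0.0418905
  f_II = 0.52·(1−0.52)^8 = 0.52·0.00281793 = 0.00146532
  f_III = 0.65·(1−0.65)^8 = 0.65·0.000225188 = 0.000146372
Prior × likelihood for each component:
  P(Z=I)·f_I = 0.39 × 0.0418905 = 0.0163373
  P(Z=II)·f_II = 0.25 × 0.00146532 = 0.000366331
  P(Z=III)·f_III = 0.36 × 0.000146372 = 5.26939e-05
Denominator: 0.0163373 + 0.000366331 + 5.26939e-05 = 0.0167563
So the posterior for Population II is 0.000366331 / 0.0167563 ≈ 0.0219.

0.0219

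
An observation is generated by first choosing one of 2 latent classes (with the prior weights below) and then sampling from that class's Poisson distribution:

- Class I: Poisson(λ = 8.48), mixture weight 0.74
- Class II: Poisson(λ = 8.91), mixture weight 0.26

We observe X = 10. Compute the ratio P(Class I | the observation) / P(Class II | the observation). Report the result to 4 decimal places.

Only the two components matter; the odds are (P(Z=i) f_i(x)) / (P(Z=j) f_j(x)).
Poisson probabilities:
  L_I = e^(−8.48)·8.48^10/10! = 0.109996
  L_II = e^(−8.91)·8.91^10/10! = 0.117341
Posterior odds = (P(Z=I)·L_I) / (P(Z=II)·L_II) = (0.74·0.109996) / (0.26·0.117341) = 0.0813973 / 0.0305087 ≈ 2.6680

2.6680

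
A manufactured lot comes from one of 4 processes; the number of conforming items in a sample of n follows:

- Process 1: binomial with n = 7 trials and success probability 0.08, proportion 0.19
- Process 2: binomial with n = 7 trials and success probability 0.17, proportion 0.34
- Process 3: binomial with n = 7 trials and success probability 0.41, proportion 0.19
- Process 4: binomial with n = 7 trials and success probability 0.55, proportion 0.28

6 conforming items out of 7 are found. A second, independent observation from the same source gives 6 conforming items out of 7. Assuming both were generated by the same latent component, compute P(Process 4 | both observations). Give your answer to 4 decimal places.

0.9668

Posterior ∝ prior × likelihood, so P(k | x) ∝ π_k f_k(x); normalise over all components.
Since both observations come from the same component, the likelihood for component k is f_k(x₁)·f_k(x₂).
  p_1 = [1.68821e-06] × [1.68821e-06] = 2.85004e-12
  p_2 = [0.000140239] × [0.000140239] = 1.96671e-08
  p_3 = [0.0196179] × [0.0196179] = 0.000384863
  p_4 = [0.087194] × [0.087194] = 0.0076028
Weight by the priors:
  π_1·p_1 = 0.19 × 2.85004e-12 = 5.41508e-13
  π_2·p_2 = 0.34 × 1.96671e-08 = 6.6868e-09
  π_3·p_3 = 0.19 × 0.000384863 = 7.3124e-05
  π_4·p_4 = 0.28 × 0.0076028 = 0.00212878
Denominator: 5.41508e-13 + 6.6868e-09 + 7.3124e-05 + 0.00212878 = 0.00220191
P(Process 4 | data) = 0.00212878 / 0.00220191 ≈ 0.9668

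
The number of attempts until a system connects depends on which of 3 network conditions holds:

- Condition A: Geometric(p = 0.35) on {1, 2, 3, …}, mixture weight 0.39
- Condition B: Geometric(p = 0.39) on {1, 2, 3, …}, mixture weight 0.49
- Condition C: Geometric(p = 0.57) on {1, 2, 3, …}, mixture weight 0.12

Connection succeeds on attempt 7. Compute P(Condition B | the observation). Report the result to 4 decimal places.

0.4786

P(component k | x) = P(Z=k)·f_k(x) / marginal(x), where marginal(x) = Σ_j P(Z=j)·f_j(x).
Evaluate each component's likelihood at the observed value:
  p_A = 0.0263966
  p_B = 0.0200929
  p_C = 0.00360318
Prior × likelihood for each component:
  P(Z=A)·p_A = 0.39 × 0.0263966 = 0.0102947
  P(Z=B)·p_B = 0.49 × 0.0200929 = 0.00984554
  P(Z=C)·p_C = 0.12 × 0.00360318 = 0.000432381
Sum: 0.0102947 + 0.00984554 + 0.000432381 = 0.0205726
Responsibility of Condition B: 0.00984554 / 0.0205726 ≈ 0.4786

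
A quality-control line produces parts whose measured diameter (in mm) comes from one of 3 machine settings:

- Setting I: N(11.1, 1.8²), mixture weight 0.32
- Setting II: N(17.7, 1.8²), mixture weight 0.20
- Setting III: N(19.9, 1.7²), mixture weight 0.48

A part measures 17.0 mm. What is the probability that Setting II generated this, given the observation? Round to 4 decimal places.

P(component k | x) = w_k·f_k(x) / marginal(x), where marginal(x) = Σ_j w_j·f_j(x).
Evaluate each component's likelihood at the observed value:
  L_I = 0.00102954
  L_II = 0.205493
  L_III = 0.0547716
Weight by the priors:
  w_I·L_I = 0.32 × 0.00102954 = 0.000329454
  w_II·L_II = 0.20 × 0.205493 = 0.0410986
  w_III·L_III = 0.48 × 0.0547716 = 0.0262904
Evidence: 0.000329454 + 0.0410986 + 0.0262904 = 0.0677184
Responsibility of Setting II: 0.0410986 / 0.0677184 ≈ 0.6069

0.6069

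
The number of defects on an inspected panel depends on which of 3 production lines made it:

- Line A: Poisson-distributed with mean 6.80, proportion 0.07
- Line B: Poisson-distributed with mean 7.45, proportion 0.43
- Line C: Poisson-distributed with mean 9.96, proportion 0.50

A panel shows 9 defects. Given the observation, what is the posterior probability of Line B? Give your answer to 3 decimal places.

0.412

P(component k | x) = P(Z=k)·f_k(x) / marginal(x), where marginal(x) = Σ_j P(Z=j)·f_j(x).
Evaluate each component's likelihood at the observed value:
  L_A = 0.0954146
  L_B = 0.113279
  L_C = 0.125602
Unnormalised posteriors:
  P(Z=A)·L_A = 0.07 × 0.0954146 = 0.00667902
  P(Z=B)·L_B = 0.43 × 0.113279 = 0.04871
  P(Z=C)·L_C = 0.50 × 0.125602 = 0.0628012
Sum: 0.00667902 + 0.04871 + 0.0628012 = 0.11819
Responsibility of Line B: 0.04871 / 0.11819 ≈ 0.412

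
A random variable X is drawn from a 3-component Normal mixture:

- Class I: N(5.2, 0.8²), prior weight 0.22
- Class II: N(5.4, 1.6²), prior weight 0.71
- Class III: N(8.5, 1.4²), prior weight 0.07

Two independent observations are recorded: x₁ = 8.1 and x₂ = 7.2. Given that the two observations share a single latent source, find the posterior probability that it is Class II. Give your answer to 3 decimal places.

0.614

Apply Bayes' rule: the posterior for each component is proportional to its prior times its likelihood at x.
Since both observations come from the same component, the likelihood for component k is f_k(x₁)·f_k(x₂).
  L_I = [0.000698827] × [0.0219104] = 1.53116e-05
  L_II = [0.0600384] × [0.132423] = 0.00795046
  L_III = [0.273562] × [0.18516] = 0.0506528
Multiply by the mixture weights:
  w_I·L_I = 0.22 × 1.53116e-05 = 3.36854e-06
  w_II·L_II = 0.71 × 0.00795046 = 0.00564483
  w_III·L_III = 0.07 × 0.0506528 = 0.0035457
Denominator: 3.36854e-06 + 0.00564483 + 0.0035457 = 0.0091939
So the posterior for Class II is 0.00564483 / 0.0091939 ≈ 0.614.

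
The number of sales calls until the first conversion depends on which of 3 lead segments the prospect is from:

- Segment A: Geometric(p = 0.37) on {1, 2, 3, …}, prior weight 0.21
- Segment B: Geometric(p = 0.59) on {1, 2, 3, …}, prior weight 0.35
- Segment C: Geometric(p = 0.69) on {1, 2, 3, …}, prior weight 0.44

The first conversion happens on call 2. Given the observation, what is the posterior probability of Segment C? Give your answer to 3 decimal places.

Apply Bayes' rule: the posterior for each component is proportional to its prior times its likelihood at x.
Evaluate each component's likelihood at the observed value:
  p_A = 0.37·(1−0.37)^1 = 0.37·0.63 = 0.2331
  p_B = 0.59·(1−0.59)^1 = 0.59·0.41 = 0.2419
  p_C = 0.69·(1−0.69)^1 = 0.69·0.31 = 0.2139
Prior × likelihood for each component:
  P(Z=A)·p_A = 0.21 × 0.2331 = 0.048951
  P(Z=B)·p_B = 0.35 × 0.2419 = 0.084665
  P(Z=C)·p_C = 0.44 × 0.2139 = 0.094116
Marginal: 0.048951 + 0.084665 + 0.094116 = 0.227732
Responsibility of Segment C: 0.094116 / 0.227732 ≈ 0.413

0.413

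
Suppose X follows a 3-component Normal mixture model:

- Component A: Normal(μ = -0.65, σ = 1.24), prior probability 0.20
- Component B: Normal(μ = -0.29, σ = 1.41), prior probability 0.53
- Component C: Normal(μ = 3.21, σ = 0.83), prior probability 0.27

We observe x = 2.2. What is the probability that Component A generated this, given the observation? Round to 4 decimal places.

By Bayes' theorem, P(k | x) = π_k f_k(x) / Σ_j π_j f_j(x).
Component likelihoods at x = 2.2:
  p_A = 0.0229293
  p_B = 0.0594969
  p_C = 0.229239
Unnormalised posteriors:
  π_A·p_A = 0.20 × 0.0229293 = 0.00458585
  π_B·p_B = 0.53 × 0.0594969 = 0.0315334
  π_C·p_C = 0.27 × 0.229239 = 0.0618944
Denominator: 0.00458585 + 0.0315334 + 0.0618944 = 0.0980136
So the posterior for Component A is 0.00458585 / 0.0980136 ≈ 0.0468.

0.0468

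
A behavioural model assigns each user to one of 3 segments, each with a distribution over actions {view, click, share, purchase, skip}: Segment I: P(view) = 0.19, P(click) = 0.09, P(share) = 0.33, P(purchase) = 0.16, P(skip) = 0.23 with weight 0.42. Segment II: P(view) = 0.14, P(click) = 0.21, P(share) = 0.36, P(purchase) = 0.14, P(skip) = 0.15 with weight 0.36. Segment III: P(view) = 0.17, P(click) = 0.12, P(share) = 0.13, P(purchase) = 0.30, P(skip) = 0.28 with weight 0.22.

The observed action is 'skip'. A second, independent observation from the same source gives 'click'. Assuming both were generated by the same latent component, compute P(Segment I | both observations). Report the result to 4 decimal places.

P(component k | x) = P(Z=k)·f_k(x) / marginal(x), where marginal(x) = Σ_j P(Z=j)·f_j(x).
Since both observations come from the same component, the likelihood for component k is f_k(x₁)·f_k(x₂).
  f_I = [0.23] × [0.09] = 0.0207
  f_II = [0.15] × [0.21] = 0.0315
  f_III = [0.28] × [0.12] = 0.0336
Unnormalised posteriors:
  P(Z=I)·f_I = 0.42 × 0.0207 = 0.008694
  P(Z=II)·f_II = 0.36 × 0.0315 = 0.01134
  P(Z=III)·f_III = 0.22 × 0.0336 = 0.007392
Marginal: 0.008694 + 0.01134 + 0.007392 = 0.027426
P(Segment I | data) ≈ 0.3170

0.3170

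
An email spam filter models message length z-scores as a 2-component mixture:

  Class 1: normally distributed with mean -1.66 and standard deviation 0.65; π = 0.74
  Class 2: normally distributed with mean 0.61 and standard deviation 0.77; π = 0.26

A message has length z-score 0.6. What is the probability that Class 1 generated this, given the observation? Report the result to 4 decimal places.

Apply Bayes' rule: the posterior for each component is proportional to its prior times its likelihood at x.
Normal densities:
  p_1 = (1/(0.65·√(2π)))·exp(−(0.6−-1.66)²/(2·0.65²)) = 0.613757·exp(-6.04450) = 0.00145514
  p_2 = (1/(0.77·√(2π)))·exp(−(0.6−0.61)²/(2·0.77²)) = 0.518107·exp(-0.00008) = 0.518063
Weight by the priors:
  P(Z=1)·p_1 = 0.74 × 0.00145514 = 0.0010768
  P(Z=2)·p_2 = 0.26 × 0.518063 = 0.134696
Sum: 0.0010768 + 0.134696 = 0.135773
P(Class 1 | 0.6) = 0.0010768 / 0.135773 ≈ 0.0079

0.0079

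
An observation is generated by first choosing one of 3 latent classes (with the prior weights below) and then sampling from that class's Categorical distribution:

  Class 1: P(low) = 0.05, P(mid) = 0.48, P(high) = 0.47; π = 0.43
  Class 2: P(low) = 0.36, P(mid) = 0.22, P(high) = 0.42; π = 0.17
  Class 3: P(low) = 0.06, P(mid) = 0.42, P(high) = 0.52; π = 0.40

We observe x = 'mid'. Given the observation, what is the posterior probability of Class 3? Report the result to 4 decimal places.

P(component k | x) = w_k·f_k(x) / marginal(x), where marginal(x) = Σ_j w_j·f_j(x).
Evaluate each component's likelihood at the observed value:
  f_1 = P(mid | comp) = 0.48
  f_2 = P(mid | comp) = 0.22
  f_3 = P(mid | comp) = 0.42
Prior × likelihood for each component:
  w_1·f_1 = 0.43 × 0.48 = 0.2064
  w_2·f_2 = 0.17 × 0.22 = 0.0374
  w_3·f_3 = 0.40 × 0.42 = 0.168
Marginal: 0.2064 + 0.0374 + 0.168 = 0.4118
Responsibility of Class 3: 0.168 / 0.4118 ≈ 0.4080

0.4080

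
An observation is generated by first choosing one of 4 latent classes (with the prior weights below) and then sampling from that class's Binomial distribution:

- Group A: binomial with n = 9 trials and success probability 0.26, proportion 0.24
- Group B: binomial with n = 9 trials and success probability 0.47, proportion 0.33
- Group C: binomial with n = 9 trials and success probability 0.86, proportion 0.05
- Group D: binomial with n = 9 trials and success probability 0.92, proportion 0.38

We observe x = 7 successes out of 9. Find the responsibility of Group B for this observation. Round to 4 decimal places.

By Bayes' theorem, P(k | x) = w_k f_k(x) / Σ_j w_j f_j(x).
Evaluate each component's likelihood at the observed value:
  f_A = C(9,7)·0.26^7·0.74^2 = 36·8.03181e-05·0.5476 = 0.00158336
  f_B = C(9,7)·0.47^7·0.53^2 = 36·0.00506623·0.2809 = 0.0512318
  f_C = C(9,7)·0.86^7·0.14^2 = 36·0.347928·0.0196 = 0.245498
  f_D = C(9,7)·0.92^7·0.08^2 = 36·0.557847·0.0064 = 0.128528
Prior × likelihood for each component:
  w_A·f_A = 0.24 × 0.00158336 = 0.000380006
  w_B·f_B = 0.33 × 0.0512318 = 0.0169065
  w_C·f_C = 0.05 × 0.245498 = 0.0122749
  w_D·f_D = 0.38 × 0.128528 = 0.0488406
Evidence: 0.000380006 + 0.0169065 + 0.0122749 + 0.0488406 = 0.078402
P(Group B | data) = 0.0169065 / 0.078402 ≈ 0.2156

0.2156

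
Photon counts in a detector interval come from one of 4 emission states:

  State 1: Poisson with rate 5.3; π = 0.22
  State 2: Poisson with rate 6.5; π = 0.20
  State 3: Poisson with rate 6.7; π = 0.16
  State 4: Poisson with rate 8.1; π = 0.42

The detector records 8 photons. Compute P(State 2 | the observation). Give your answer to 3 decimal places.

By Bayes' theorem, P(k | x) = π_k f_k(x) / Σ_j π_j f_j(x).
Poisson probabilities:
  f_1 = 0.0770772
  f_2 = 0.118815
  f_3 = 0.123967
  f_4 = 0.1395
Weight by the priors:
  π_1·f_1 = 0.22 × 0.0770772 = 0.016957
  π_2·f_2 = 0.20 × 0.118815 = 0.0237631
  π_3·f_3 = 0.16 × 0.123967 = 0.0198347
  π_4·f_4 = 0.42 × 0.1395 = 0.05859
Sum: 0.016957 + 0.0237631 + 0.0198347 + 0.05859 = 0.119145
P(State 2 | the observation) ≈ 0.199

0.199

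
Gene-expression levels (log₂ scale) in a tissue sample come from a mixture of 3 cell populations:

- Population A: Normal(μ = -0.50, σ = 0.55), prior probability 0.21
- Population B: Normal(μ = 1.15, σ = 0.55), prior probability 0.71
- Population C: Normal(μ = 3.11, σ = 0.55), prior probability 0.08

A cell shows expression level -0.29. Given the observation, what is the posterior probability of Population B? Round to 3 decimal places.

Posterior ∝ prior × likelihood, so P(k | x) ∝ π_k f_k(x); normalise over all components.
Component likelihoods at x = -0.29:
  p_A = 0.674358
  p_B = 0.0235521
  p_C = 3.65e-09
Prior × likelihood for each component:
  π_A·p_A = 0.21 × 0.674358 = 0.141615
  π_B·p_B = 0.71 × 0.0235521 = 0.016722
  π_C·p_C = 0.08 × 3.65e-09 = 2.92e-10
Normaliser: 0.141615 + 0.016722 + 2.92e-10 = 0.158337
P(Population B | the observation) = 0.016722 / 0.158337 ≈ 0.106

0.106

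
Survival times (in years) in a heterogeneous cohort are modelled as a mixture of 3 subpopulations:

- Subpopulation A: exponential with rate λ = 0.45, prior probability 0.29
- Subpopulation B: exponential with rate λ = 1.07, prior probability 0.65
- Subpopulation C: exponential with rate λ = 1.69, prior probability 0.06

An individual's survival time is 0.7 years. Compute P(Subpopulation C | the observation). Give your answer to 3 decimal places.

0.068

By Bayes' theorem, P(k | x) = P(Z=k) f_k(x) / Σ_j P(Z=j) f_j(x).
Exponential densities:
  p_A = 0.328405
  p_B = 0.505938
  p_C = 0.517745
Multiply by the mixture weights:
  P(Z=A)·p_A = 0.29 × 0.328405 = 0.0952374
  P(Z=B)·p_B = 0.65 × 0.505938 = 0.32886
  P(Z=C)·p_C = 0.06 × 0.517745 = 0.0310647
Marginal: 0.0952374 + 0.32886 + 0.0310647 = 0.455162
Responsibility of Subpopulation C: 0.0310647 / 0.455162 ≈ 0.068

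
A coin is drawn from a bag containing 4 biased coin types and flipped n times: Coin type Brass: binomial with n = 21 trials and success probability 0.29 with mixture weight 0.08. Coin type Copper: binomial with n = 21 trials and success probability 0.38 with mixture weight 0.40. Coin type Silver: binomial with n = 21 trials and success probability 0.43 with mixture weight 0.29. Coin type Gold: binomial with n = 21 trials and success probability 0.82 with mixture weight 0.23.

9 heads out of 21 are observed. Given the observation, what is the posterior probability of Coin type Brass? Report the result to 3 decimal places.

The responsibility of component k is π_k f_k(x) divided by Σ_j π_j f_j(x).
Binomial probabilities:
  f_Brass = 0.0699723
  f_Copper = 0.156674
  f_Silver = 0.173763
  f_Gold = 5.69952e-05
Unnormalised posteriors:
  π_Brass·f_Brass = 0.08 × 0.0699723 = 0.00559778
  π_Copper·f_Copper = 0.40 × 0.156674 = 0.0626695
  π_Silver·f_Silver = 0.29 × 0.173763 = 0.0503914
  π_Gold·f_Gold = 0.23 × 5.69952e-05 = 1.31089e-05
Denominator: 0.00559778 + 0.0626695 + 0.0503914 + 1.31089e-05 = 0.118672
So the posterior for Coin type Brass is 0.00559778 / 0.118672 ≈ 0.047.

0.047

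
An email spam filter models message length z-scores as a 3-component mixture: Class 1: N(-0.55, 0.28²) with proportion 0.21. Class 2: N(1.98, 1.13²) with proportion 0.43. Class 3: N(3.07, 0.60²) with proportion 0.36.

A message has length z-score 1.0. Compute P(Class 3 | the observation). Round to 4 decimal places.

The responsibility of component k is w_k f_k(x) divided by Σ_j w_j f_j(x).
Normal densities:
  f_1 = 3.15837e-07
  f_2 = 0.242386
  f_3 = 0.00173047
Unnormalised posteriors:
  w_1·f_1 = 0.21 × 3.15837e-07 = 6.63258e-08
  w_2·f_2 = 0.43 × 0.242386 = 0.104226
  w_3·f_3 = 0.36 × 0.00173047 = 0.000622969
Marginal: 6.63258e-08 + 0.104226 + 0.000622969 = 0.104849
Responsibility of Class 3: 0.000622969 / 0.104849 ≈ 0.0059

0.0059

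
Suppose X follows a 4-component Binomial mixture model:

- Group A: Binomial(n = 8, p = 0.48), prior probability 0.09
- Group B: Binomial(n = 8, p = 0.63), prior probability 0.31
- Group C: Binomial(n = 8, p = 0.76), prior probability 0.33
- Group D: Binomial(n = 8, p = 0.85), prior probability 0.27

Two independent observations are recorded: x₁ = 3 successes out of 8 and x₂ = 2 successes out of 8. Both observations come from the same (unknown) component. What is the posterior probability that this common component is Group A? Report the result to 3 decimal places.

0.755

Posterior ∝ prior × likelihood, so P(k | x) ∝ π_k f_k(x); normalise over all components.
Since both observations come from the same component, the likelihood for component k is f_k(x₁)·f_k(x₂).
  p_A = [C(8,3)·0.48^3·0.52^5 = 56·0.110592·0.0380204 = 0.235466] × [0.127544] = 0.0300323
  p_B = [C(8,3)·0.63^3·0.37^5 = 56·0.250047·0.0069344 = 0.0970998] × [0.0285134] = 0.00276865
  p_C = [C(8,3)·0.76^3·0.24^5 = 56·0.438976·0.000796262 = 0.0195742] × [0.00309067] = 6.04975e-05
  p_D = [C(8,3)·0.85^3·0.15^5 = 56·0.614125·7.59375e-05 = 0.00261157] × [0.000230432] = 6.01789e-07
Multiply by the mixture weights:
  π_A·p_A = 0.09 × 0.0300323 = 0.00270291
  π_B·p_B = 0.31 × 0.00276865 = 0.000858281
  π_C·p_C = 0.33 × 6.04975e-05 = 1.99642e-05
  π_D·p_D = 0.27 × 6.01789e-07 = 1.62483e-07
Normaliser: 0.00270291 + 0.000858281 + 1.99642e-05 + 1.62483e-07 = 0.00358132
P(Group A | x₁,x₂) ≈ 0.755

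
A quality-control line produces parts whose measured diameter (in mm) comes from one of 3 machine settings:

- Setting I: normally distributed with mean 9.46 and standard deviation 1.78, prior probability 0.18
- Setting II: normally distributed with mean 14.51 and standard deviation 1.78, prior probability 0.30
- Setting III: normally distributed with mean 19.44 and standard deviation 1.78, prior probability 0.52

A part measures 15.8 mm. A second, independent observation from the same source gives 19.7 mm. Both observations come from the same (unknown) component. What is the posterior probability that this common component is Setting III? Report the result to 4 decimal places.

0.9508

Apply Bayes' rule: the posterior for each component is proportional to its prior times its likelihood at x.
Since both observations come from the same component, the likelihood for component k is f_k(x₁)·f_k(x₂).
  L_I = [(1/(1.78·√(2π)))·exp(−(15.8−9.46)²/(2·1.78²)) = 0.224125·exp(-6.34320) = 0.00039416] × [1.45896e-08] = 5.75063e-12
  L_II = [(1/(1.78·√(2π)))·exp(−(15.8−14.51)²/(2·1.78²)) = 0.224125·exp(-0.26261) = 0.172362] × [0.0031946] = 0.000550626
  L_III = [(1/(1.78·√(2π)))·exp(−(15.8−19.44)²/(2·1.78²)) = 0.224125·exp(-2.09090) = 0.0276965] × [0.221747] = 0.0061416
Multiply by the mixture weights:
  P(Z=I)·L_I = 0.18 × 5.75063e-12 = 1.03511e-12
  P(Z=II)·L_II = 0.30 × 0.000550626 = 0.000165188
  P(Z=III)·L_III = 0.52 × 0.0061416 = 0.00319363
Sum: 1.03511e-12 + 0.000165188 + 0.00319363 = 0.00335882
P(Setting III | x₁, x₂) = 0.00319363 / 0.00335882 ≈ 0.9508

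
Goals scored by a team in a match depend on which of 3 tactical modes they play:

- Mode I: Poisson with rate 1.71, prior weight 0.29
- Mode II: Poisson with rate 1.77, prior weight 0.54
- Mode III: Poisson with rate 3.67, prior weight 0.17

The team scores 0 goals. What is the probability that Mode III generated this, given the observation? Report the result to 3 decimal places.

Posterior ∝ prior × likelihood, so P(k | x) ∝ π_k f_k(x); normalise over all components.
Component likelihoods at x = 0 goals:
  p_I = 0.180866
  p_II = 0.170333
  p_III = 0.0254765
Multiply by the mixture weights:
  π_I·p_I = 0.29 × 0.180866 = 0.0524511
  π_II·p_II = 0.54 × 0.170333 = 0.0919798
  π_III·p_III = 0.17 × 0.0254765 = 0.004331
Normaliser: 0.0524511 + 0.0919798 + 0.004331 = 0.148762
So the posterior for Mode III is 0.004331 / 0.148762 ≈ 0.029.

0.029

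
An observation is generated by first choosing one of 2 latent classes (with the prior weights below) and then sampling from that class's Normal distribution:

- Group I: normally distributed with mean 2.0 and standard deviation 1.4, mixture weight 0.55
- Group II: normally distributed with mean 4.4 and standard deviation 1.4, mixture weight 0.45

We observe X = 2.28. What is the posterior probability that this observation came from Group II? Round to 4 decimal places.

Apply Bayes' rule: the posterior for each component is proportional to its prior times its likelihood at x.
Normal densities:
  f_I = (1/(1.4·√(2π)))·exp(−(2.28−2.0)²/(2·1.4²)) = 0.284959·exp(-0.02000) = 0.279316
  f_II = (1/(1.4·√(2π)))·exp(−(2.28−4.4)²/(2·1.4²)) = 0.284959·exp(-1.14653) = 0.090542
Unnormalised posteriors:
  π_I·f_I = 0.55 × 0.279316 = 0.153624
  π_II·f_II = 0.45 × 0.090542 = 0.0407439
Marginal: 0.153624 + 0.0407439 = 0.194368
So the posterior for Group II is 0.0407439 / 0.194368 ≈ 0.2096.

0.2096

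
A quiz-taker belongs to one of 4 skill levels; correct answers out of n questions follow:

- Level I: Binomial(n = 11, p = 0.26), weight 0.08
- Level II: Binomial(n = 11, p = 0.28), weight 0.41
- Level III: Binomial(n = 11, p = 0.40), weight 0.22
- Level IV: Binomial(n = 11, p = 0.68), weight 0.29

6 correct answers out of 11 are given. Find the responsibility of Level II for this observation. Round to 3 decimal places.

0.182

By Bayes' theorem, P(k | x) = P(Z=k) f_k(x) / Σ_j P(Z=j) f_j(x).
Binomial probabilities:
  p_I = C(11,6)·0.26^6·0.74^5 = 462·0.000308916·0.221901 = 0.0316695
  p_II = C(11,6)·0.28^6·0.72^5 = 462·0.00048189·0.193492 = 0.0430777
  p_III = C(11,6)·0.40^6·0.60^5 = 462·0.004096·0.07776 = 0.147149
  p_IV = C(11,6)·0.68^6·0.32^5 = 462·0.0988675·0.00335544 = 0.153266
Weight by the priors:
  P(Z=I)·p_I = 0.08 × 0.0316695 = 0.00253356
  P(Z=II)·p_II = 0.41 × 0.0430777 = 0.0176619
  P(Z=III)·p_III = 0.22 × 0.147149 = 0.0323728
  P(Z=IV)·p_IV = 0.29 × 0.153266 = 0.0444471
Denominator: 0.00253356 + 0.0176619 + 0.0323728 + 0.0444471 = 0.0970154
So the posterior for Level II is 0.0176619 / 0.0970154 ≈ 0.182.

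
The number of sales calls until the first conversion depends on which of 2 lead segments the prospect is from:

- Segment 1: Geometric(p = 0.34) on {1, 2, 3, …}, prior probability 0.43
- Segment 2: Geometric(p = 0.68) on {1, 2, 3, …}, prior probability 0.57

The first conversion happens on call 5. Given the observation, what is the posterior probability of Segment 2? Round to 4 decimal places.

The responsibility of component k is π_k f_k(x) divided by Σ_j π_j f_j(x).
Geometric probabilities:
  L_1 = 0.34·(1−0.34)^4 = 0.34·0.189747 = 0.0645141
  L_2 = 0.68·(1−0.68)^4 = 0.68·0.0104858 = 0.00713032
Unnormalised posteriors:
  π_1·L_1 = 0.43 × 0.0645141 = 0.0277411
  π_2·L_2 = 0.57 × 0.00713032 = 0.00406428
Sum: 0.0277411 + 0.00406428 = 0.0318053
P(Segment 2 | the observation) = 0.00406428 / 0.0318053 ≈ 0.1278

0.1278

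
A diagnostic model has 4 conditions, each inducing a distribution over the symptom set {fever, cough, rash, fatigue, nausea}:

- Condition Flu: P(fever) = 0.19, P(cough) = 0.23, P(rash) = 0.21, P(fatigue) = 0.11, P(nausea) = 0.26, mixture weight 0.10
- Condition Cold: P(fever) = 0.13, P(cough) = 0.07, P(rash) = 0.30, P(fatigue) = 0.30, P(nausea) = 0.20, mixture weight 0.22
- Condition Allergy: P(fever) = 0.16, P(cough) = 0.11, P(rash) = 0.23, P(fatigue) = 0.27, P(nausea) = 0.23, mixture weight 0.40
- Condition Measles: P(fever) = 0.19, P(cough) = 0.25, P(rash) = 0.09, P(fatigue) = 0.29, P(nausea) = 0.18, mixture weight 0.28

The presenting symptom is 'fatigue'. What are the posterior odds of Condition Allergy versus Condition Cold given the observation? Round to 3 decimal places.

1.636

Only the two components matter; the odds are (w_i f_i(x)) / (w_j f_j(x)).
Categorical probabilities:
  p_Flu = P(fatigue | comp) = 0.11
  p_Cold = P(fatigue | comp) = 0.30
  p_Allergy = P(fatigue | comp) = 0.27
  p_Measles = P(fatigue | comp) = 0.29
0.108 / 0.066 ≈ 1.636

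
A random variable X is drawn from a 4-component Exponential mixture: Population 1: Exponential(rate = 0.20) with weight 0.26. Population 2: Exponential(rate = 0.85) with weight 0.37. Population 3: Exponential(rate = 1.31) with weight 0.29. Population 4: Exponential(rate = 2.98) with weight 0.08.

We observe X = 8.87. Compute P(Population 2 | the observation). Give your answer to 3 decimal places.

The responsibility of component k is π_k f_k(x) divided by Σ_j π_j f_j(x).
Exponential densities:
  p_1 = 0.0339306
  p_2 = 0.000451914
  p_3 = 1.17733e-05
  p_4 = 9.87834e-12
Prior × likelihood for each component:
  π_1·p_1 = 0.26 × 0.0339306 = 0.00882196
  π_2·p_2 = 0.37 × 0.000451914 = 0.000167208
  π_3·p_3 = 0.29 × 1.17733e-05 = 3.41427e-06
  π_4·p_4 = 0.08 × 9.87834e-12 = 7.90267e-13
Sum: 0.00882196 + 0.000167208 + 3.41427e-06 + 7.90267e-13 = 0.00899258
Responsibility of Population 2: 0.000167208 / 0.00899258 ≈ 0.019

0.019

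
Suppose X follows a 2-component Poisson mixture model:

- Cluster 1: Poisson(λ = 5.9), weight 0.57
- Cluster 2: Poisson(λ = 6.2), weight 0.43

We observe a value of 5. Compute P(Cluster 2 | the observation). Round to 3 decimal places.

0.417

P(component k | x) = w_k·f_k(x) / marginal(x), where marginal(x) = Σ_j w_j·f_j(x).
Evaluate each component's likelihood at the observed value:
  f_1 = 0.163208
  f_2 = 0.154936
Prior × likelihood for each component:
  w_1·f_1 = 0.57 × 0.163208 = 0.0930285
  w_2·f_2 = 0.43 × 0.154936 = 0.0666223
Denominator: 0.0930285 + 0.0666223 = 0.159651
P(Cluster 2 | the observation) ≈ 0.417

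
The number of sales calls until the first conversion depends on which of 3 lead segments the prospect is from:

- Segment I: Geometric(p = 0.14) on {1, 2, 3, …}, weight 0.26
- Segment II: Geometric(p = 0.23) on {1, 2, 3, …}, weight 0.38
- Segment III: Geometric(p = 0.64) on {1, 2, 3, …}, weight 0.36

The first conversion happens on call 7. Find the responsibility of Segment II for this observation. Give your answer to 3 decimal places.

Posterior ∝ prior × likelihood, so P(k | x) ∝ w_k f_k(x); normalise over all components.
Component likelihoods at x = 7:
  L_I = 0.0566394
  L_II = 0.0479371
  L_III = 0.00139314
Multiply by the mixture weights:
  w_I·L_I = 0.26 × 0.0566394 = 0.0147262
  w_II·L_II = 0.38 × 0.0479371 = 0.0182161
  w_III·L_III = 0.36 × 0.00139314 = 0.000501531
Sum: 0.0147262 + 0.0182161 + 0.000501531 = 0.0334439
P(Segment II | 7) ≈ 0.545

0.545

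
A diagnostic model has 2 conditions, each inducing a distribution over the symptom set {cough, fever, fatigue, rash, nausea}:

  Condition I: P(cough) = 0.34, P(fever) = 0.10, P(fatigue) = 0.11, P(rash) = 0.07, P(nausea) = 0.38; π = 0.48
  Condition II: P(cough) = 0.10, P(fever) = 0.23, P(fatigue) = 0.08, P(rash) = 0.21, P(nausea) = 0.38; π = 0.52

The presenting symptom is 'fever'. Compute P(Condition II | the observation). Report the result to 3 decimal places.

0.714

By Bayes' theorem, P(k | x) = π_k f_k(x) / Σ_j π_j f_j(x).
Evaluate each component's likelihood at the observed value:
  L_I = 0.1
  L_II = 0.23
Prior × likelihood for each component:
  π_I·L_I = 0.48 × 0.1 = 0.048
  π_II·L_II = 0.52 × 0.23 = 0.1196
Normaliser: 0.048 + 0.1196 = 0.1676
P(Condition II | the observation) = 0.1196 / 0.1676 ≈ 0.714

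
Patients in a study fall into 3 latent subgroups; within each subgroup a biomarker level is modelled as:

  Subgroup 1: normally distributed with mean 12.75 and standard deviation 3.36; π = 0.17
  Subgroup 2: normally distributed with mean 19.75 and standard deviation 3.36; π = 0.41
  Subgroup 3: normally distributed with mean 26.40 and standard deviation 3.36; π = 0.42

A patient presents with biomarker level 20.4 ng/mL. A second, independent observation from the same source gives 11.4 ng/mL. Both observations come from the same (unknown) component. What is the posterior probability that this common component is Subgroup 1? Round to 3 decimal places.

0.390

The responsibility of component k is π_k f_k(x) divided by Σ_j π_j f_j(x).
Since both observations come from the same component, the likelihood for component k is f_k(x₁)·f_k(x₂).
  L_1 = [0.00889064] × [0.109526] = 0.000973754
  L_2 = [0.116532] × [0.00541389] = 0.00063089
  L_3 = [0.0241067] × [5.5829e-06] = 1.34585e-07
Prior × likelihood for each component:
  π_1·L_1 = 0.17 × 0.000973754 = 0.000165538
  π_2·L_2 = 0.41 × 0.00063089 = 0.000258665
  π_3·L_3 = 0.42 × 1.34585e-07 = 5.65257e-08
Sum: 0.000165538 + 0.000258665 + 5.65257e-08 = 0.00042426
P(Subgroup 1 | x₁, x₂) = 0.000165538 / 0.00042426 ≈ 0.390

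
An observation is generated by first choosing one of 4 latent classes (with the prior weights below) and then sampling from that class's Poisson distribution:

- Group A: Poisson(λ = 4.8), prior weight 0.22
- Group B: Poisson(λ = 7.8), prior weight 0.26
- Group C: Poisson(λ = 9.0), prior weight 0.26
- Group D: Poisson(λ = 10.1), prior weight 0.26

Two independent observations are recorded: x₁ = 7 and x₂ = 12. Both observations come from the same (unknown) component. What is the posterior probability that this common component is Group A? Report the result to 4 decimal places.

P(component k | x) = π_k·f_k(x) / marginal(x), where marginal(x) = Σ_j π_j·f_j(x).
Since both observations come from the same component, the likelihood for component k is f_k(x₁)·f_k(x₂).
  p_A = [e^(−4.8)·4.8^7/7! = 0.0958616] × [0.00257007] = 0.000246371
  p_B = [e^(−7.8)·7.8^7/7! = 0.142802] × [0.0433812] = 0.00619492
  p_C = [e^(−9.0)·9.0^7/7! = 0.117116] × [0.072765] = 0.00852196
  p_D = [e^(−10.1)·10.1^7/7! = 0.0873866] × [0.0966374] = 0.00844481
Prior × likelihood for each component:
  π_A·p_A = 0.22 × 0.000246371 = 5.42015e-05
  π_B·p_B = 0.26 × 0.00619492 = 0.00161068
  π_C·p_C = 0.26 × 0.00852196 = 0.00221571
  π_D·p_D = 0.26 × 0.00844481 = 0.00219565
Evidence: 5.42015e-05 + 0.00161068 + 0.00221571 + 0.00219565 = 0.00607624
Responsibility of Group A: 5.42015e-05 / 0.00607624 ≈ 0.0089

0.0089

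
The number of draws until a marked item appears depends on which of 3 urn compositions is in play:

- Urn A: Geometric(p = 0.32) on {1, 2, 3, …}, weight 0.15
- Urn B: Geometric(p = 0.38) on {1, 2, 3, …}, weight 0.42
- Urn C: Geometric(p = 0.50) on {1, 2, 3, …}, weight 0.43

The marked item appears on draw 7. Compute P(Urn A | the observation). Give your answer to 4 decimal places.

0.2764

Posterior ∝ prior × likelihood, so P(k | x) ∝ π_k f_k(x); normalise over all components.
Evaluate each component's likelihood at the observed value:
  p_A = 0.32·(1−0.32)^6 = 0.32·0.0988675 = 0.0316376
  p_B = 0.38·(1−0.38)^6 = 0.38·0.0568002 = 0.0215841
  p_C = 0.50·(1−0.50)^6 = 0.50·0.015625 = 0.0078125
Weight by the priors:
  π_A·p_A = 0.15 × 0.0316376 = 0.00474564
  π_B·p_B = 0.42 × 0.0215841 = 0.00906532
  π_C·p_C = 0.43 × 0.0078125 = 0.00335937
Evidence: 0.00474564 + 0.00906532 + 0.00335937 = 0.0171703
Responsibility of Urn A: 0.00474564 / 0.0171703 ≈ 0.2764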